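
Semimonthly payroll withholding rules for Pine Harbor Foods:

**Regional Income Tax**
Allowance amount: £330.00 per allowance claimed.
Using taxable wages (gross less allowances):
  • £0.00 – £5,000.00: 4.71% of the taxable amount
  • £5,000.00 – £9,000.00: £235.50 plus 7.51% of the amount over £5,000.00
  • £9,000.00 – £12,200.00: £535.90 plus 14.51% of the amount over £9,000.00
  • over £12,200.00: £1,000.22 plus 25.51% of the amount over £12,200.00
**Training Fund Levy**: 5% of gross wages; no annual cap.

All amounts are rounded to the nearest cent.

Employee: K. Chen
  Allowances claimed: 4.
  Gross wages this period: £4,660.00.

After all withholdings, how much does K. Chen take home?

Regional Income Tax: taxable = £4,660.00 − 4×£330.00 = £3,340.00
  4.71% × £3,340.00 = £157.31
Training Fund Levy: 5% × £4,660.00 = £233.00
Total withheld: £157.31 + £233.00 = £390.31
Net pay: £4,660.00 − £390.31 = £4,269.69

£4,269.69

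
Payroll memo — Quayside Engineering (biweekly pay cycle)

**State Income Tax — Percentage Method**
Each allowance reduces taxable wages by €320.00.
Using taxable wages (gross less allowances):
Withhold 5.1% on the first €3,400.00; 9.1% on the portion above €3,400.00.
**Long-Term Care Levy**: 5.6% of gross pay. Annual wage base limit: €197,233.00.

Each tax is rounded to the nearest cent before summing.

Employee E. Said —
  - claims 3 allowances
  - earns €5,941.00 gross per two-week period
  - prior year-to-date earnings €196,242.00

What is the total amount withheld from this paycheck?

State Income Tax: taxable = €5,941.00 − 3×€320.00 = €4,981.00
  €173.40 + 9.1% × (€4,981.00 − €3,400.00) = €173.40 + 9.1% × €1,581.00 = €317.27
Long-Term Care Levy: cap €197,233.00 − YTD €196,242.00 = €991.00 subject; 5.6% × €991.00 = €55.50
Total: €317.27 + €55.50 = €372.77

€372.77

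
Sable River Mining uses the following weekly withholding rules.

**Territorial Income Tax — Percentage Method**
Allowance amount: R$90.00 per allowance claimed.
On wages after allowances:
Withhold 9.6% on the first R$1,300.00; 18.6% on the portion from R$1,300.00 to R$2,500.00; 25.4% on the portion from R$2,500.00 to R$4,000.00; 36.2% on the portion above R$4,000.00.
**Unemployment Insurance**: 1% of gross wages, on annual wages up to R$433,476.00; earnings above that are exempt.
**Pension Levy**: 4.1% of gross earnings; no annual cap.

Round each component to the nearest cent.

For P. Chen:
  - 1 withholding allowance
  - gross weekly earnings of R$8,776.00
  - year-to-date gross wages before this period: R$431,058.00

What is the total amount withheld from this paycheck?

R$2,809.33

Territorial Income Tax: taxable = R$8,776.00 − 1×R$90.00 = R$8,686.00
  R$729.00 + 36.2% × (R$8,686.00 − R$4,000.00) = R$729.00 + 36.2% × R$4,686.00 = R$2,425.33
Unemployment Insurance: cap R$433,476.00 − YTD R$431,058.00 = R$2,418.00 subject; 1% × R$2,418.00 = R$24.18
Pension Levy: 4.1% × R$8,776.00 = R$359.82
Total: R$2,425.33 + R$24.18 + R$359.82 = R$2,809.33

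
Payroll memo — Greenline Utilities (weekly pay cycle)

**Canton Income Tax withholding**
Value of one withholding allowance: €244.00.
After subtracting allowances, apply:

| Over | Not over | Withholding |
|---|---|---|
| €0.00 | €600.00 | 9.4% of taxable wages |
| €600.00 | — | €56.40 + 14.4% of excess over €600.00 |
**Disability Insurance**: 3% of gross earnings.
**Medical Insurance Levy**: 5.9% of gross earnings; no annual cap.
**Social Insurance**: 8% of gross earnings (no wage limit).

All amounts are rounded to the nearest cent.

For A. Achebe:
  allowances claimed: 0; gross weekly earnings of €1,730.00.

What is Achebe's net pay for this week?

Canton Income Tax: taxable = €1,730.00
  €56.40 + 14.4% × (€1,730.00 − €600.00) = €56.40 + 14.4% × €1,130.00 = €219.12
Disability Insurance: 3% × €1,730.00 = €51.90
Medical Insurance Levy: 5.9% × €1,730.00 = €102.07
Social Insurance: 8% × €1,730.00 = €138.40
Total withheld: €219.12 + €51.90 + €102.07 + €138.40 = €511.49
Net pay: €1,730.00 − €511.49 = €1,218.51

€1,218.51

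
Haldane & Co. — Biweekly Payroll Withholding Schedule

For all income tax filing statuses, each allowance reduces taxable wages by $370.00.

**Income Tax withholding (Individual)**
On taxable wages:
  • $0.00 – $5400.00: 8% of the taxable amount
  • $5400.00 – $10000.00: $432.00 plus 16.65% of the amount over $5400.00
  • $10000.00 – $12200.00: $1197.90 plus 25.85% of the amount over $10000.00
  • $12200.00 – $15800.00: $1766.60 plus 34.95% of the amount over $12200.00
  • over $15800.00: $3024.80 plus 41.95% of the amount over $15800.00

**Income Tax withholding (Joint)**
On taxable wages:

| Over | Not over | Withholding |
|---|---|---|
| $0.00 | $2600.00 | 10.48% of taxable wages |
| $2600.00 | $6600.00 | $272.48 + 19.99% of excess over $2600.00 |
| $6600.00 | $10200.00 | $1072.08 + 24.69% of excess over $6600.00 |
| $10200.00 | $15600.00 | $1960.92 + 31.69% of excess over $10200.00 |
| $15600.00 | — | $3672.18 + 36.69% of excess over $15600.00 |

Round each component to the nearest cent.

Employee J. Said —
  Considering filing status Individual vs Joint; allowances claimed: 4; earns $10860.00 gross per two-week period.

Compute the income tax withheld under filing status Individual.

$1094.67

Income Tax (Individual): taxable = $10860.00 − 4×$370.00 = $9380.00
  $432.00 + 16.65% × ($9380.00 − $5400.00) = $432.00 + 16.65% × $3980.00 = $1094.67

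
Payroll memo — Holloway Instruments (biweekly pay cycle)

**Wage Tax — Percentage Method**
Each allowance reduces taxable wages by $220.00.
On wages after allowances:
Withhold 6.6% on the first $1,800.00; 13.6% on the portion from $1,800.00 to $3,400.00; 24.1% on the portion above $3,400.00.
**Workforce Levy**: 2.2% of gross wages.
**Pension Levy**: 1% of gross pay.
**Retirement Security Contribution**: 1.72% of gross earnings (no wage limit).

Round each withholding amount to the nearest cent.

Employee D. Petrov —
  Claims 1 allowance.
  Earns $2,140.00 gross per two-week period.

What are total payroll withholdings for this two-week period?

Wage Tax: taxable = $2,140.00 − 1×$220.00 = $1,920.00
  $118.80 + 13.6% × ($1,920.00 − $1,800.00) = $118.80 + 13.6% × $120.00 = $135.12
Workforce Levy: 2.2% × $2,140.00 = $47.08
Pension Levy: 1% × $2,140.00 = $21.40
Retirement Security Contribution: 1.72% × $2,140.00 = $36.81
Total: $135.12 + $47.08 + $21.40 + $36.81 = $240.41

$240.41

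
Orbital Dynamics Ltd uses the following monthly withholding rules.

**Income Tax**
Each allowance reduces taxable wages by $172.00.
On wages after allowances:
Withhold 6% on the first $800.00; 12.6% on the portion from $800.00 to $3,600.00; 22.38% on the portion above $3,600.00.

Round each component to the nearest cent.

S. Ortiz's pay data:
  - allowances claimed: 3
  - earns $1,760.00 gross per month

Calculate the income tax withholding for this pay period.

Income Tax: taxable = $1,760.00 − 3×$172.00 = $1,244.00
  $48.00 + 12.6% × ($1,244.00 − $800.00) = $48.00 + 12.6% × $444.00 = $103.94

$103.94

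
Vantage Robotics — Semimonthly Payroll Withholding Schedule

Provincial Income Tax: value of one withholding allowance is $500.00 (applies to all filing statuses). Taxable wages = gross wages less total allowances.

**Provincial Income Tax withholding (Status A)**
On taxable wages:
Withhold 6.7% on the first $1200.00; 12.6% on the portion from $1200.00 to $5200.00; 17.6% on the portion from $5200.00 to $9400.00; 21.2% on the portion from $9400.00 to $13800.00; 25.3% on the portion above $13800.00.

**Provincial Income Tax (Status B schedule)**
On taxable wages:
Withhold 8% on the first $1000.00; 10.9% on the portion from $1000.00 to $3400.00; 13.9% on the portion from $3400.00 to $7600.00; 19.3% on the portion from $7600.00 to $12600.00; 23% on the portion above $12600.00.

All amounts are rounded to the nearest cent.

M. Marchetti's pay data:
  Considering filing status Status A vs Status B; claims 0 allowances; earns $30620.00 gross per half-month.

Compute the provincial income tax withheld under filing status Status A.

$6511.86

Provincial Income Tax (Status A): taxable = $30620.00
  $2256.40 + 25.3% × ($30620.00 − $13800.00) = $2256.40 + 25.3% × $16820.00 = $6511.86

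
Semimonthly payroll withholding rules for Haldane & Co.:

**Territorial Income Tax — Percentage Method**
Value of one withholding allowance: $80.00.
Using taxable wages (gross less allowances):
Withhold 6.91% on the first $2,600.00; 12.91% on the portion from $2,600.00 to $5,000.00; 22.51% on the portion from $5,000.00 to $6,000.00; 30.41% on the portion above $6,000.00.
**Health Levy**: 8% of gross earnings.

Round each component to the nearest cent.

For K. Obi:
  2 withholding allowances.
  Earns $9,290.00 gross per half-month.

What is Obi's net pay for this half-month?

$6,880.37

Territorial Income Tax: taxable = $9,290.00 − 2×$80.00 = $9,130.00
  $714.60 + 30.41% × ($9,130.00 − $6,000.00) = $714.60 + 30.41% × $3,130.00 = $1,666.43
Health Levy: 8% × $9,290.00 = $743.20
Total withheld: $1,666.43 + $743.20 = $2,409.63
Net pay: $9,290.00 − $2,409.63 = $6,880.37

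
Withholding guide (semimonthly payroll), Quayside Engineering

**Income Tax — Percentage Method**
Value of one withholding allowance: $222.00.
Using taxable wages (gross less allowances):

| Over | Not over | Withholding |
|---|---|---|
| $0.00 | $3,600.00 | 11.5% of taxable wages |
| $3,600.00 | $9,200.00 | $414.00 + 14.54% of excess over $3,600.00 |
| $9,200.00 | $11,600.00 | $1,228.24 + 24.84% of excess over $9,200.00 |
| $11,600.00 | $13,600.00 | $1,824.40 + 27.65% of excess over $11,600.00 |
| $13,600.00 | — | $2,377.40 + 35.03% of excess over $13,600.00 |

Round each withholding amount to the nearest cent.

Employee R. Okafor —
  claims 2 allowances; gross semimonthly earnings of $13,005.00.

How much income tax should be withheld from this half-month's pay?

$2,090.12

Income Tax: taxable = $13,005.00 − 2×$222.00 = $12,561.00
  $1,824.40 + 27.65% × ($12,561.00 − $11,600.00) = $1,824.40 + 27.65% × $961.00 = $2,090.12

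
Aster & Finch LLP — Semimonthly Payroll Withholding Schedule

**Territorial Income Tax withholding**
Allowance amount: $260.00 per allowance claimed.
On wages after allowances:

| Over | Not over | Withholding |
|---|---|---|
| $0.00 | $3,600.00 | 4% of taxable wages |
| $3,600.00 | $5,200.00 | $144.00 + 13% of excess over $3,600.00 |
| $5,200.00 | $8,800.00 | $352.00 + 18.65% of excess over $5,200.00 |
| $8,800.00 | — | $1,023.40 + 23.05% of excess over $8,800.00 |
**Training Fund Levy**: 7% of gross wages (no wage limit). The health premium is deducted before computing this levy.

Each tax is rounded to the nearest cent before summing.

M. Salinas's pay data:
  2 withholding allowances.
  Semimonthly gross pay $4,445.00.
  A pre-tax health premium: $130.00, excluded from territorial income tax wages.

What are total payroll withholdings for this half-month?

$471.40

Territorial Income Tax: taxable = $4,445.00 − $130.00 − 2×$260.00 = $3,795.00
  $144.00 + 13% × ($3,795.00 − $3,600.00) = $144.00 + 13% × $195.00 = $169.35
Training Fund Levy: 7% × $4,315.00 = $302.05
Total: $169.35 + $302.05 = $471.40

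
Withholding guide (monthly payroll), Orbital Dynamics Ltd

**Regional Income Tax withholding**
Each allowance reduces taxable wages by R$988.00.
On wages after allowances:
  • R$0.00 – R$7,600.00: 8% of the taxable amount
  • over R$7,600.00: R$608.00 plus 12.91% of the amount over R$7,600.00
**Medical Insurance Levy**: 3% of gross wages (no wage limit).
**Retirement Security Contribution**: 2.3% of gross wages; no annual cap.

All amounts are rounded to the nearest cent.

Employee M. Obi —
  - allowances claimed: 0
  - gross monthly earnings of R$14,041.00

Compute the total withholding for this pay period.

R$2,183.70

Regional Income Tax: taxable = R$14,041.00
  R$608.00 + 12.91% × (R$14,041.00 − R$7,600.00) = R$608.00 + 12.91% × R$6,441.00 = R$1,439.53
Medical Insurance Levy: 3% × R$14,041.00 = R$421.23
Retirement Security Contribution: 2.3% × R$14,041.00 = R$322.94
Total: R$1,439.53 + R$421.23 + R$322.94 = R$2,183.70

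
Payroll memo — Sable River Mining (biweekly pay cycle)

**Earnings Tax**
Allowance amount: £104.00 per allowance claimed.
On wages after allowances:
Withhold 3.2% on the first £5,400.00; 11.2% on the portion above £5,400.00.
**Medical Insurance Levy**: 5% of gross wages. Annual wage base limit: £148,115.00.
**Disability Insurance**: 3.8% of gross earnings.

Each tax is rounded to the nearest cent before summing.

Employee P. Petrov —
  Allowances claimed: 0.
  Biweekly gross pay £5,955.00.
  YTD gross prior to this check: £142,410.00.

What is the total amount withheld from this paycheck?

£746.50

Earnings Tax: taxable = £5,955.00
  £172.80 + 11.2% × (£5,955.00 − £5,400.00) = £172.80 + 11.2% × £555.00 = £234.96
Medical Insurance Levy: cap £148,115.00 − YTD £142,410.00 = £5,705.00 subject; 5% × £5,705.00 = £285.25
Disability Insurance: 3.8% × £5,955.00 = £226.29
Total: £234.96 + £285.25 + £226.29 = £746.50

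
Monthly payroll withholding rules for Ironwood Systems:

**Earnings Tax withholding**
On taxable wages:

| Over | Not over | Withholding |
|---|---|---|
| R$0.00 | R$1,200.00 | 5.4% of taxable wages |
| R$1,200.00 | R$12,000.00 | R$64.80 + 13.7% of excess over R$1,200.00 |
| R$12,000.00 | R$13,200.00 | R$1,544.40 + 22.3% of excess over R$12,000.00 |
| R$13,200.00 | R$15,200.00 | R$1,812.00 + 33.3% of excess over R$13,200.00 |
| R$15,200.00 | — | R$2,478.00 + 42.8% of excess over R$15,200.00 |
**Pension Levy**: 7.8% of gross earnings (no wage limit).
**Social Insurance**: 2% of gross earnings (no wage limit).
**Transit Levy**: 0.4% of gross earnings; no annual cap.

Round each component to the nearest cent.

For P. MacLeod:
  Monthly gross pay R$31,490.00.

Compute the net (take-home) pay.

Earnings Tax: taxable = R$31,490.00
  R$2,478.00 + 42.8% × (R$31,490.00 − R$15,200.00) = R$2,478.00 + 42.8% × R$16,290.00 = R$9,450.12
Pension Levy: 7.8% × R$31,490.00 = R$2,456.22
Social Insurance: 2% × R$31,490.00 = R$629.80
Transit Levy: 0.4% × R$31,490.00 = R$125.96
Total withheld: R$9,450.12 + R$2,456.22 + R$629.80 + R$125.96 = R$12,662.10
Net pay: R$31,490.00 − R$12,662.10 = R$18,827.90

R$18,827.90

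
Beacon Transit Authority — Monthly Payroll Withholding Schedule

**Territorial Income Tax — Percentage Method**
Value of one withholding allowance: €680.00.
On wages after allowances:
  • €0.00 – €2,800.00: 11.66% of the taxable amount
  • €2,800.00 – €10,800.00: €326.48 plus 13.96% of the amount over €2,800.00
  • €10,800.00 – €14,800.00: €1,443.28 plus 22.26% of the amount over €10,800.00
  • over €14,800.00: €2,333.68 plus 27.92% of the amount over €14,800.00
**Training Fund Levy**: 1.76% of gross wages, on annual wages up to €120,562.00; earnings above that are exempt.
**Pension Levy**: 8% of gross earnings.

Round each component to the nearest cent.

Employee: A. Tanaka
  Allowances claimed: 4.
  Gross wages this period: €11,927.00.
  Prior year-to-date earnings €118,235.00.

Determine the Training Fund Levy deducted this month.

€40.96

Training Fund Levy: cap €120,562.00 − YTD €118,235.00 = €2,327.00 subject; 1.76% × €2,327.00 = €40.96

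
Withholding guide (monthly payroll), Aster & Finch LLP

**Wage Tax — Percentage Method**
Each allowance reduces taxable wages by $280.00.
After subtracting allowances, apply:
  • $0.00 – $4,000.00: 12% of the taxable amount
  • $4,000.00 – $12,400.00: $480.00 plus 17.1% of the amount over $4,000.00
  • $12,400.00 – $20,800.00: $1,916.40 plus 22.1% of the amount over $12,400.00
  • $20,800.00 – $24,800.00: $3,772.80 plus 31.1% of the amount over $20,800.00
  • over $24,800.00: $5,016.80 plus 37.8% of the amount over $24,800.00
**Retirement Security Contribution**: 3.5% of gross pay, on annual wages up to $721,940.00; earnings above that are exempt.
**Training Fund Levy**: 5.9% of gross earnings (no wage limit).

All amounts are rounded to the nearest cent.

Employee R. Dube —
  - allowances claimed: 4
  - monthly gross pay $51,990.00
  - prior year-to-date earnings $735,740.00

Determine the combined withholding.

$17,938.67

Wage Tax: taxable = $51,990.00 − 4×$280.00 = $50,870.00
  $5,016.80 + 37.8% × ($50,870.00 − $24,800.00) = $5,016.80 + 37.8% × $26,070.00 = $14,871.26
Retirement Security Contribution: YTD $735,740.00 ≥ cap $721,940.00 → $0.00
Training Fund Levy: 5.9% × $51,990.00 = $3,067.41
Total: $14,871.26 + $0.00 + $3,067.41 = $17,938.67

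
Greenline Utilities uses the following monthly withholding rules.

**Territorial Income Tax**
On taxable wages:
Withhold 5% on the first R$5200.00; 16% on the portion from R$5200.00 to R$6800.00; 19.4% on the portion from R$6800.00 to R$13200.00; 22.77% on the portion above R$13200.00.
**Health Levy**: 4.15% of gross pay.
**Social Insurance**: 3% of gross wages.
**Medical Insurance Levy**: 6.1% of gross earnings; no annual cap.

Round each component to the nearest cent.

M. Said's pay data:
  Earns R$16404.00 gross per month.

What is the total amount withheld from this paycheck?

Territorial Income Tax: taxable = R$16404.00
  R$1757.60 + 22.77% × (R$16404.00 − R$13200.00) = R$1757.60 + 22.77% × R$3204.00 = R$2487.15
Health Levy: 4.15% × R$16404.00 = R$680.77
Social Insurance: 3% × R$16404.00 = R$492.12
Medical Insurance Levy: 6.1% × R$16404.00 = R$1000.64
Total: R$2487.15 + R$680.77 + R$492.12 + R$1000.64 = R$4660.68

R$4660.68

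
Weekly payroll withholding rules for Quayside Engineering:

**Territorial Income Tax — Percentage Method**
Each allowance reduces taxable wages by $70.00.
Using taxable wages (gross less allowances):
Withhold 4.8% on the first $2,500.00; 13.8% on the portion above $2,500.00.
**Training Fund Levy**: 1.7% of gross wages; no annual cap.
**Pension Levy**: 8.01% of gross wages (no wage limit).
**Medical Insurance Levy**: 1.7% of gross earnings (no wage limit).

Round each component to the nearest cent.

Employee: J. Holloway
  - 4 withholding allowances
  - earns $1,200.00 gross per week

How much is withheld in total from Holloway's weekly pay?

Territorial Income Tax: taxable = $1,200.00 − 4×$70.00 = $920.00
  4.8% × $920.00 = $44.16
Training Fund Levy: 1.7% × $1,200.00 = $20.40
Pension Levy: 8.01% × $1,200.00 = $96.12
Medical Insurance Levy: 1.7% × $1,200.00 = $20.40
Total: $44.16 + $20.40 + $96.12 + $20.40 = $181.08

$181.08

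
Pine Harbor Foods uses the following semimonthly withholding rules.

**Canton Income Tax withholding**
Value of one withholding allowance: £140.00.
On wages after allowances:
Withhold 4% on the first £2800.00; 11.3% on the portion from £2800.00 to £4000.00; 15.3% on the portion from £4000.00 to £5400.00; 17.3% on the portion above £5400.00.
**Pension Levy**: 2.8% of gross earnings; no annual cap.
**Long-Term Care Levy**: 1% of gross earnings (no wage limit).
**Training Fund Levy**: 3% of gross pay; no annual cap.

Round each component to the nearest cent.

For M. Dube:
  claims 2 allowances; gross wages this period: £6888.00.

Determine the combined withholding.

Canton Income Tax: taxable = £6888.00 − 2×£140.00 = £6608.00
  £461.80 + 17.3% × (£6608.00 − £5400.00) = £461.80 + 17.3% × £1208.00 = £670.78
Pension Levy: 2.8% × £6888.00 = £192.86
Long-Term Care Levy: 1% × £6888.00 = £68.88
Training Fund Levy: 3% × £6888.00 = £206.64
Total: £670.78 + £192.86 + £68.88 + £206.64 = £1139.16

£1139.16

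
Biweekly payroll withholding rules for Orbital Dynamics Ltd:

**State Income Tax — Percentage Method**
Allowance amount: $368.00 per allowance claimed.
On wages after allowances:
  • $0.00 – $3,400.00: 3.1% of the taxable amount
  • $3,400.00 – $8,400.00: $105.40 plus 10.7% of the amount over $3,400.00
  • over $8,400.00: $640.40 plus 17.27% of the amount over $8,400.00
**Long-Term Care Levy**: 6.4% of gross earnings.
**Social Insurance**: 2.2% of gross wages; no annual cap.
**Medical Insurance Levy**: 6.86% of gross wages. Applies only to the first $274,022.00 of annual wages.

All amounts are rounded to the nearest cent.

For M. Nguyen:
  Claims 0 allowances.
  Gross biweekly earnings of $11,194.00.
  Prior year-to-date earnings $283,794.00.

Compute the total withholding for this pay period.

$2,085.61

State Income Tax: taxable = $11,194.00
  $640.40 + 17.27% × ($11,194.00 − $8,400.00) = $640.40 + 17.27% × $2,794.00 = $1,122.92
Long-Term Care Levy: 6.4% × $11,194.00 = $716.42
Social Insurance: 2.2% × $11,194.00 = $246.27
Medical Insurance Levy: YTD $283,794.00 ≥ cap $274,022.00 → $0.00
Total: $1,122.92 + $716.42 + $246.27 + $0.00 = $2,085.61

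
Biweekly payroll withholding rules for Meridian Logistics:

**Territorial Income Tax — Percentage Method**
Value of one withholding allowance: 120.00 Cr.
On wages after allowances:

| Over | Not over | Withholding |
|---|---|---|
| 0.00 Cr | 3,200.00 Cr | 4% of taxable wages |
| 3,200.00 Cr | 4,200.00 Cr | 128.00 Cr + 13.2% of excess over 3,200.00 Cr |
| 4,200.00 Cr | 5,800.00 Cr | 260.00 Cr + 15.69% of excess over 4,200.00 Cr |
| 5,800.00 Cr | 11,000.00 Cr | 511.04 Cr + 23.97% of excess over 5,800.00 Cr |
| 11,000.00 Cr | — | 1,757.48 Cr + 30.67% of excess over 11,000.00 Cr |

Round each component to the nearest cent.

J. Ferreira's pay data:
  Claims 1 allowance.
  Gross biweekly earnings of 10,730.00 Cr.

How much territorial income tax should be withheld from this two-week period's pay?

1,664.00 Cr

Territorial Income Tax: taxable = 10,730.00 Cr − 1×120.00 Cr = 10,610.00 Cr
  511.04 Cr + 23.97% × (10,610.00 Cr − 5,800.00 Cr) = 511.04 Cr + 23.97% × 4,810.00 Cr = 1,664.00 Cr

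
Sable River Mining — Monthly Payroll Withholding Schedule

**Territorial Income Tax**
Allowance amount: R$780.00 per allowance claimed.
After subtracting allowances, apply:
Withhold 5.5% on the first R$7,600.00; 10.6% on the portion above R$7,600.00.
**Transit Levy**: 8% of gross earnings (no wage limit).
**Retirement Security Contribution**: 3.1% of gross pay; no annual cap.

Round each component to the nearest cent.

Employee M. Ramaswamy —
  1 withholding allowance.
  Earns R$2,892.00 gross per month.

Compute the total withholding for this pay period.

Territorial Income Tax: taxable = R$2,892.00 − 1×R$780.00 = R$2,112.00
  5.5% × R$2,112.00 = R$116.16
Transit Levy: 8% × R$2,892.00 = R$231.36
Retirement Security Contribution: 3.1% × R$2,892.00 = R$89.65
Total: R$116.16 + R$231.36 + R$89.65 = R$437.17

R$437.17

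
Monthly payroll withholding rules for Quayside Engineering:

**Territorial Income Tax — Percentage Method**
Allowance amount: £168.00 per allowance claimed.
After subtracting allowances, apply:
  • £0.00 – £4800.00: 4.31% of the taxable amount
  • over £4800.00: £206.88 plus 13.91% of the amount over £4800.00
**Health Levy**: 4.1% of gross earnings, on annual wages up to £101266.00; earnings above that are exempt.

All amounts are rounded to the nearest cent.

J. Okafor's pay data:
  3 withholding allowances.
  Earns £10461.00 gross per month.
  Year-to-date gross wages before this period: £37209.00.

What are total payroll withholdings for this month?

£1353.12

Territorial Income Tax: taxable = £10461.00 − 3×£168.00 = £9957.00
  £206.88 + 13.91% × (£9957.00 − £4800.00) = £206.88 + 13.91% × £5157.00 = £924.22
Health Levy: 4.1% × £10461.00 = £428.90
Total: £924.22 + £428.90 = £1353.12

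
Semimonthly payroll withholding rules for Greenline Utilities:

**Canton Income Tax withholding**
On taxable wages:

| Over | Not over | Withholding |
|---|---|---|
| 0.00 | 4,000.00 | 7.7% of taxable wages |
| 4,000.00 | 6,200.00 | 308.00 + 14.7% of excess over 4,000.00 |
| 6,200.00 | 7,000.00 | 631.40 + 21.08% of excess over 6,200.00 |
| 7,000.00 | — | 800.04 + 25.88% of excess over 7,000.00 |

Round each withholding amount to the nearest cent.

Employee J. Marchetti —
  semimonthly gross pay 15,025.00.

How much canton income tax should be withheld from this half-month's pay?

2,876.91

Canton Income Tax: taxable = 15,025.00
  800.04 + 25.88% × (15,025.00 − 7,000.00) = 800.04 + 25.88% × 8,025.00 = 2,876.91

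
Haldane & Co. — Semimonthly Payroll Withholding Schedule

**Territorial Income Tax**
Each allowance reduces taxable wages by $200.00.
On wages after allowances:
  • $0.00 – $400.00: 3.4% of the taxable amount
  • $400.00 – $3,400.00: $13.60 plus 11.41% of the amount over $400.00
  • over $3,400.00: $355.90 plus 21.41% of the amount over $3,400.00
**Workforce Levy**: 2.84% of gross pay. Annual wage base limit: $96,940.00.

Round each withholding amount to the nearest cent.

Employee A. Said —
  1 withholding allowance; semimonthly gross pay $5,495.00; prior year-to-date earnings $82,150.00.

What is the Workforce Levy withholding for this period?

$156.06

Workforce Levy: 2.84% × $5,495.00 = $156.06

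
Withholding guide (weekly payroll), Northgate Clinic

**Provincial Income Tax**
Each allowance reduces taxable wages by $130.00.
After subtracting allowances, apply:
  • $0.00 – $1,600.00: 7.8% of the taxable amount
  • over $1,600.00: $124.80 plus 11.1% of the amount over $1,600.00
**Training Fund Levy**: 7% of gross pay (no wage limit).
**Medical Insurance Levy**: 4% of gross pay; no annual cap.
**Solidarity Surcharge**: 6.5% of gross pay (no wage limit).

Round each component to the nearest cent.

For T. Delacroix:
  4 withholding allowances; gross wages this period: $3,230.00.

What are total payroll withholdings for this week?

$813.26

Provincial Income Tax: taxable = $3,230.00 − 4×$130.00 = $2,710.00
  $124.80 + 11.1% × ($2,710.00 − $1,600.00) = $124.80 + 11.1% × $1,110.00 = $248.01
Training Fund Levy: 7% × $3,230.00 = $226.10
Medical Insurance Levy: 4% × $3,230.00 = $129.20
Solidarity Surcharge: 6.5% × $3,230.00 = $209.95
Total: $248.01 + $226.10 + $129.20 + $209.95 = $813.26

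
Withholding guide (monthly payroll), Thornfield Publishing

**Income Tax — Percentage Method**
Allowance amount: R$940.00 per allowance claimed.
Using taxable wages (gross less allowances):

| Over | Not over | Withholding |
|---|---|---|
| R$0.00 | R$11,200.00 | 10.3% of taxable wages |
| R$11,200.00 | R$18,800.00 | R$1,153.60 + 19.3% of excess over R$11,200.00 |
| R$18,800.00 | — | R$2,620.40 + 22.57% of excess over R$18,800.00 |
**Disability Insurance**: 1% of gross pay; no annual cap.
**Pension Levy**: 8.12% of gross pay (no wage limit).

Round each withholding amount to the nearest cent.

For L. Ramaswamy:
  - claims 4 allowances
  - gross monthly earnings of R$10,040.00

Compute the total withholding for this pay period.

Income Tax: taxable = R$10,040.00 − 4×R$940.00 = R$6,280.00
  10.3% × R$6,280.00 = R$646.84
Disability Insurance: 1% × R$10,040.00 = R$100.40
Pension Levy: 8.12% × R$10,040.00 = R$815.25
Total: R$646.84 + R$100.40 + R$815.25 = R$1,562.49

R$1,562.49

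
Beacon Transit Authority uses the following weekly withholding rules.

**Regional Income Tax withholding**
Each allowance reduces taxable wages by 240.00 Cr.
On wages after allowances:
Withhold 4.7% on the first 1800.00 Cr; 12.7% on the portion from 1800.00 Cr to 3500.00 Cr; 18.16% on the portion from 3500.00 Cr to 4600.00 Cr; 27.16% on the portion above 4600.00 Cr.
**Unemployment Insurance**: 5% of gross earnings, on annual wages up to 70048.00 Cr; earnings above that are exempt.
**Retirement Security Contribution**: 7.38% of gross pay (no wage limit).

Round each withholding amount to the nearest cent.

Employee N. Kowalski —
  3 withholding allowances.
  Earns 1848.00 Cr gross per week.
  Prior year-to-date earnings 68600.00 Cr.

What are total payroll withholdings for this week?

261.80 Cr

Regional Income Tax: taxable = 1848.00 Cr − 3×240.00 Cr = 1128.00 Cr
  4.7% × 1128.00 Cr = 53.02 Cr
Unemployment Insurance: cap 70048.00 Cr − YTD 68600.00 Cr = 1448.00 Cr subject; 5% × 1448.00 Cr = 72.40 Cr
Retirement Security Contribution: 7.38% × 1848.00 Cr = 136.38 Cr
Total: 53.02 Cr + 72.40 Cr + 136.38 Cr = 261.80 Cr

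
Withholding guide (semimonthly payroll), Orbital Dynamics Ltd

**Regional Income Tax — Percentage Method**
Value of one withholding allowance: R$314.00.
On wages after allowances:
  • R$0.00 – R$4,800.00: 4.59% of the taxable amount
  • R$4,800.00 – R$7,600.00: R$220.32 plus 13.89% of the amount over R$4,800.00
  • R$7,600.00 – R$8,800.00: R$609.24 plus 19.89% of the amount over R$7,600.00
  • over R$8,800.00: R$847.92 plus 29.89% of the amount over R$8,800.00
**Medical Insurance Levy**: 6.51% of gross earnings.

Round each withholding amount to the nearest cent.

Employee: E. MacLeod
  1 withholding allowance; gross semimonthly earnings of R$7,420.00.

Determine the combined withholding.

R$1,023.66

Regional Income Tax: taxable = R$7,420.00 − 1×R$314.00 = R$7,106.00
  R$220.32 + 13.89% × (R$7,106.00 − R$4,800.00) = R$220.32 + 13.89% × R$2,306.00 = R$540.62
Medical Insurance Levy: 6.51% × R$7,420.00 = R$483.04
Total: R$540.62 + R$483.04 = R$1,023.66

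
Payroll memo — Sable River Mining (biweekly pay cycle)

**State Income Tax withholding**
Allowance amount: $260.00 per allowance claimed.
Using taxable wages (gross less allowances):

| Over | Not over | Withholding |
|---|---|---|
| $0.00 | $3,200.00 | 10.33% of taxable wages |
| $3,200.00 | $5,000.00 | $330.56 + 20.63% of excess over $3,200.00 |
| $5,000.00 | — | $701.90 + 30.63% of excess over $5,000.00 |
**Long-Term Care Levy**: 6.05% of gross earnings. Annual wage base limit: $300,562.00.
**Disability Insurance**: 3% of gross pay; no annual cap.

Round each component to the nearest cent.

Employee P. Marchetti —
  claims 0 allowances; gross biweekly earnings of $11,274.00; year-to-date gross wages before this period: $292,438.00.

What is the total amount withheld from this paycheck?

$3,453.35

State Income Tax: taxable = $11,274.00
  $701.90 + 30.63% × ($11,274.00 − $5,000.00) = $701.90 + 30.63% × $6,274.00 = $2,623.63
Long-Term Care Levy: cap $300,562.00 − YTD $292,438.00 = $8,124.00 subject; 6.05% × $8,124.00 = $491.50
Disability Insurance: 3% × $11,274.00 = $338.22
Total: $2,623.63 + $491.50 + $338.22 = $3,453.35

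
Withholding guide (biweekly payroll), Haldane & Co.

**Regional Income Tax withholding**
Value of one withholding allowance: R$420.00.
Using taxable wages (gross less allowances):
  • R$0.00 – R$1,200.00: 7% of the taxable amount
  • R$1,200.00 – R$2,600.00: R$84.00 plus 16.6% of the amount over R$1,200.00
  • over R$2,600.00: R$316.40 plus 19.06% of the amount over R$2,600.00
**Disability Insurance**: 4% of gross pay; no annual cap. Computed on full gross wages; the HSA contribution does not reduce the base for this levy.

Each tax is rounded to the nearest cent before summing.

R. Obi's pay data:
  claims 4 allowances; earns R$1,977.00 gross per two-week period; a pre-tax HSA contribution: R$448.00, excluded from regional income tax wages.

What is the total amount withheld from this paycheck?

Regional Income Tax: taxable = R$1,977.00 − R$448.00 − 4×R$420.00 = R$-151.00
  Taxable ≤ 0 → R$0.00
Disability Insurance: 4% × R$1,977.00 = R$79.08
Total: R$0.00 + R$79.08 = R$79.08

R$79.08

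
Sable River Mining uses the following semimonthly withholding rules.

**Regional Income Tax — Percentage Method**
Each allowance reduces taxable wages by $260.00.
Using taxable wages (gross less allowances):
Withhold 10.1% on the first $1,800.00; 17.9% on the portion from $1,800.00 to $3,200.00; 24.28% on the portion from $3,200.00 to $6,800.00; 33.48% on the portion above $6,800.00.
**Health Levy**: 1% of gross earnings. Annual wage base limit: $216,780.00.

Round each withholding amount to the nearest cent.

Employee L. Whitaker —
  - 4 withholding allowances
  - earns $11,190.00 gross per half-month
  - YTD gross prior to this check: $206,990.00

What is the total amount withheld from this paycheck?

Regional Income Tax: taxable = $11,190.00 − 4×$260.00 = $10,150.00
  $1,306.48 + 33.48% × ($10,150.00 − $6,800.00) = $1,306.48 + 33.48% × $3,350.00 = $2,428.06
Health Levy: cap $216,780.00 − YTD $206,990.00 = $9,790.00 subject; 1% × $9,790.00 = $97.90
Total: $2,428.06 + $97.90 = $2,525.96

$2,525.96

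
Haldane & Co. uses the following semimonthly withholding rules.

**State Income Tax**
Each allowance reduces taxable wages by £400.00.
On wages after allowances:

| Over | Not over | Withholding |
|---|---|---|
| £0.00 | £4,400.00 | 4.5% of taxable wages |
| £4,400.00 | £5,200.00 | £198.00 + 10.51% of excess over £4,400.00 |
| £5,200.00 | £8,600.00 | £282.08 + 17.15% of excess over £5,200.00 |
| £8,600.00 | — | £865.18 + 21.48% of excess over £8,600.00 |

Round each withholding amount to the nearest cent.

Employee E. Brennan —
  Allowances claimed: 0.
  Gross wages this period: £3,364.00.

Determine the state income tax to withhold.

State Income Tax: taxable = £3,364.00
  4.5% × £3,364.00 = £151.38

£151.38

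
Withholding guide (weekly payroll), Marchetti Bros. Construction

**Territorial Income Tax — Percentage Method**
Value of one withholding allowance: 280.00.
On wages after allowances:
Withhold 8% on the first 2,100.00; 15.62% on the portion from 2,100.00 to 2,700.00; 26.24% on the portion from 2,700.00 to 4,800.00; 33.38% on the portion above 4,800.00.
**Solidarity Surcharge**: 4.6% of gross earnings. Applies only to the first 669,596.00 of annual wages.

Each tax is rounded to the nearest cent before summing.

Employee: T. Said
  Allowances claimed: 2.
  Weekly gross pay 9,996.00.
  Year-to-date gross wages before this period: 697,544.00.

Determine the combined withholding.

2,360.26

Territorial Income Tax: taxable = 9,996.00 − 2×280.00 = 9,436.00
  812.76 + 33.38% × (9,436.00 − 4,800.00) = 812.76 + 33.38% × 4,636.00 = 2,360.26
Solidarity Surcharge: YTD 697,544.00 ≥ cap 669,596.00 → 0.00
Total: 2,360.26 + 0.00 = 2,360.26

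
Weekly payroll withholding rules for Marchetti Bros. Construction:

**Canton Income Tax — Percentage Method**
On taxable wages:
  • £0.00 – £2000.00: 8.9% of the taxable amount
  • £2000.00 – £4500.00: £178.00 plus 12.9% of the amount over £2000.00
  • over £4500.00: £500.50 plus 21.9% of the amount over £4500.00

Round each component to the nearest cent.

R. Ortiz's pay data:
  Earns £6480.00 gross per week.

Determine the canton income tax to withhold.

£934.12

Canton Income Tax: taxable = £6480.00
  £500.50 + 21.9% × (£6480.00 − £4500.00) = £500.50 + 21.9% × £1980.00 = £934.12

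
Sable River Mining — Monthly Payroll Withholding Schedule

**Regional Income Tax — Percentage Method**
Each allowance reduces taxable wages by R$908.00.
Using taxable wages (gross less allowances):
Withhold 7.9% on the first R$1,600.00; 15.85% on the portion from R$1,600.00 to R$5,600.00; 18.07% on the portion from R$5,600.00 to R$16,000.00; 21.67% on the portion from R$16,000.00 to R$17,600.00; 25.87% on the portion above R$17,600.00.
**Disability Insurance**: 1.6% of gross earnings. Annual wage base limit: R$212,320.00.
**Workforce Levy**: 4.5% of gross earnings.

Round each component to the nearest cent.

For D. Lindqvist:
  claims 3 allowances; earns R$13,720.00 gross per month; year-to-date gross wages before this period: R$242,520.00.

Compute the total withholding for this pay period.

R$2,352.86

Regional Income Tax: taxable = R$13,720.00 − 3×R$908.00 = R$10,996.00
  R$760.40 + 18.07% × (R$10,996.00 − R$5,600.00) = R$760.40 + 18.07% × R$5,396.00 = R$1,735.46
Disability Insurance: YTD R$242,520.00 ≥ cap R$212,320.00 → R$0.00
Workforce Levy: 4.5% × R$13,720.00 = R$617.40
Total: R$1,735.46 + R$0.00 + R$617.40 = R$2,352.86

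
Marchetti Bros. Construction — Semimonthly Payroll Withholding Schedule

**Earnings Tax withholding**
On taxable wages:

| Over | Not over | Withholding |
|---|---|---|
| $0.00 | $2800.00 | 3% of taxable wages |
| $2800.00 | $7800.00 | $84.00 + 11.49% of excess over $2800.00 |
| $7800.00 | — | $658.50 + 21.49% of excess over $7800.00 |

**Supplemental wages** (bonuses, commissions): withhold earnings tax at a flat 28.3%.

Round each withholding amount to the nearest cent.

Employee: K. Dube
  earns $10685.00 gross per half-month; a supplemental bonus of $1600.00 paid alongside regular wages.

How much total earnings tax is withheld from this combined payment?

Earnings Tax: taxable = $10685.00
  $658.50 + 21.49% × ($10685.00 − $7800.00) = $658.50 + 21.49% × $2885.00 = $1278.49
Supplemental (28.3% flat on bonus): 28.3% × $1600.00 = $452.80
Total earnings tax: $1278.49 + $452.80 = $1731.29

$1731.29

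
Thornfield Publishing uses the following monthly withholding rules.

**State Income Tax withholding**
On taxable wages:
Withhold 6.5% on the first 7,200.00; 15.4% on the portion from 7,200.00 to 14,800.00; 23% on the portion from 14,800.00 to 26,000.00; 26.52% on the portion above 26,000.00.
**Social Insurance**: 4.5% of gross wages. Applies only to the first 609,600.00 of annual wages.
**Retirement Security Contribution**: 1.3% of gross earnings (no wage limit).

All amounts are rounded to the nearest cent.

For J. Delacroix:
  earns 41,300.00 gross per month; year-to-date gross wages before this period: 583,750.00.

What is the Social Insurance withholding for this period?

1,163.25

Social Insurance: cap 609,600.00 − YTD 583,750.00 = 25,850.00 subject; 4.5% × 25,850.00 = 1,163.25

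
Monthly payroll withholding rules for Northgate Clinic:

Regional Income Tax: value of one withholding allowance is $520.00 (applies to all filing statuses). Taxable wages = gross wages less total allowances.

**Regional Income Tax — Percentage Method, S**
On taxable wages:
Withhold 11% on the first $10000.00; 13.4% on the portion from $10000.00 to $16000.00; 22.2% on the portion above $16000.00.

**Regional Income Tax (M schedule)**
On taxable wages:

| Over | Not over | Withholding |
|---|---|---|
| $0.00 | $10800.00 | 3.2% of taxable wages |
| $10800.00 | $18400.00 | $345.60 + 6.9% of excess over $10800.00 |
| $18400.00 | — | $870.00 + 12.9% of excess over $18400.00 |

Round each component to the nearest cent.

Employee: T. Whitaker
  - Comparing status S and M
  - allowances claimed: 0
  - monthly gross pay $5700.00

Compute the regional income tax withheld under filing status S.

Regional Income Tax (S): taxable = $5700.00
  11% × $5700.00 = $627.00

$627.00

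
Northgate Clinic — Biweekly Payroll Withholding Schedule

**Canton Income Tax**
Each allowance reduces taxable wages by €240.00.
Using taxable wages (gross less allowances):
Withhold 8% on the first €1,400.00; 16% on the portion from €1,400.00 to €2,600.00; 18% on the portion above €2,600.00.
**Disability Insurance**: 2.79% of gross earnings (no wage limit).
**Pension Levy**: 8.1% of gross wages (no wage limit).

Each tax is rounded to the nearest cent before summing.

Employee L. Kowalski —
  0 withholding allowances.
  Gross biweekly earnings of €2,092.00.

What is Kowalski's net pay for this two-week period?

€1,641.46

Canton Income Tax: taxable = €2,092.00
  €112.00 + 16% × (€2,092.00 − €1,400.00) = €112.00 + 16% × €692.00 = €222.72
Disability Insurance: 2.79% × €2,092.00 = €58.37
Pension Levy: 8.1% × €2,092.00 = €169.45
Total withheld: €222.72 + €58.37 + €169.45 = €450.54
Net pay: €2,092.00 − €450.54 = €1,641.46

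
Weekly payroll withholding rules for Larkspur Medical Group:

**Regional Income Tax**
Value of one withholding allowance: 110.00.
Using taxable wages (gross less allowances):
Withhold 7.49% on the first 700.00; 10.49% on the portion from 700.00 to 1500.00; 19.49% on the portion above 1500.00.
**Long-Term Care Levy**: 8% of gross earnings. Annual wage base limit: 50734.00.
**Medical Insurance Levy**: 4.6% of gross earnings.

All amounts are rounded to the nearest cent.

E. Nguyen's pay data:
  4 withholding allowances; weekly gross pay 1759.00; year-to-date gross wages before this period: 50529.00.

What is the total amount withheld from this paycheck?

Regional Income Tax: taxable = 1759.00 − 4×110.00 = 1319.00
  52.43 + 10.49% × (1319.00 − 700.00) = 52.43 + 10.49% × 619.00 = 117.36
Long-Term Care Levy: cap 50734.00 − YTD 50529.00 = 205.00 subject; 8% × 205.00 = 16.40
Medical Insurance Levy: 4.6% × 1759.00 = 80.91
Total: 117.36 + 16.40 + 80.91 = 214.67

214.67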